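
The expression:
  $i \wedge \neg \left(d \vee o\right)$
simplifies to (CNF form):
$i \wedge \neg d \wedge \neg o$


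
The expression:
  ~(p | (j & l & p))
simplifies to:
~p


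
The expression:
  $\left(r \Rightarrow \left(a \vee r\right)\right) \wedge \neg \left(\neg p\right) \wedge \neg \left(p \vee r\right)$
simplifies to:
$\text{False}$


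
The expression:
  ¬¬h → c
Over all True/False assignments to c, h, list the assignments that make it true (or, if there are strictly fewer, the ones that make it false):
is false only for:
  c=False, h=True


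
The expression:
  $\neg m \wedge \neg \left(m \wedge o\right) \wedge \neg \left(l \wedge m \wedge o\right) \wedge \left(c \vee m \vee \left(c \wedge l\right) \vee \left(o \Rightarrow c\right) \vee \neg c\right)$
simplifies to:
$\neg m$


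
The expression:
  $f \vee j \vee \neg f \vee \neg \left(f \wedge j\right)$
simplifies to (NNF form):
$\text{True}$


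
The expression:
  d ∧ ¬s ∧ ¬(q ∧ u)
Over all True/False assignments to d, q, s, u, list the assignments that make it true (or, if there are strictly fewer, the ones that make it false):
is true only for:
  d=True, q=False, s=False, u=False;
  d=True, q=False, s=False, u=True;
  d=True, q=True, s=False, u=False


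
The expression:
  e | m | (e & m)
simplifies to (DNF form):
e | m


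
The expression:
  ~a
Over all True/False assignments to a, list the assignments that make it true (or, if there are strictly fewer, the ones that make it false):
is true only for:
  a=False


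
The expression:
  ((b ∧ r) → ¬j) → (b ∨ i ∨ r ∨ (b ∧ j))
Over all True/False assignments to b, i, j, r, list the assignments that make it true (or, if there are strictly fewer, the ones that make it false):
is false only for:
  b=False, i=False, j=False, r=False;
  b=False, i=False, j=True, r=False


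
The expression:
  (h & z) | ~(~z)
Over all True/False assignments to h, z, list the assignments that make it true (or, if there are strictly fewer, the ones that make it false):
is true only for:
  h=False, z=True;
  h=True, z=True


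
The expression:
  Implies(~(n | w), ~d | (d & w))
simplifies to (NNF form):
n | w | ~d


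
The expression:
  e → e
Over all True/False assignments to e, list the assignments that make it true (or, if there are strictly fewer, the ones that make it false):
is always true.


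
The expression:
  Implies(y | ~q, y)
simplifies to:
q | y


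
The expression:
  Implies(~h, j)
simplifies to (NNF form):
h | j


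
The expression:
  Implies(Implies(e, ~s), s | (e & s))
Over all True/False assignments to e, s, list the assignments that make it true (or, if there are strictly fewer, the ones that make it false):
is true only for:
  e=False, s=True;
  e=True, s=True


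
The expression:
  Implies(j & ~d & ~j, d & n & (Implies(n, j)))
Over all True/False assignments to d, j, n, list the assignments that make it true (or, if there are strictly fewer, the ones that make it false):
is always true.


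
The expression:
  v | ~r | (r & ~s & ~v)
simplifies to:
v | ~r | ~s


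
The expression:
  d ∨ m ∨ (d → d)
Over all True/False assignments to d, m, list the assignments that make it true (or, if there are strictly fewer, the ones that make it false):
is always true.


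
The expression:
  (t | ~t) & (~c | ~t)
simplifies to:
~c | ~t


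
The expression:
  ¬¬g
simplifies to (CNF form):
g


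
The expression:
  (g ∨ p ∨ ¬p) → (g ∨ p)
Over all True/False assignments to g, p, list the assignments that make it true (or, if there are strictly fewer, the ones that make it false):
is false only for:
  g=False, p=False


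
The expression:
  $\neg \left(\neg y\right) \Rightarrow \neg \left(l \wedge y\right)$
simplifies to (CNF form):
$\neg l \vee \neg y$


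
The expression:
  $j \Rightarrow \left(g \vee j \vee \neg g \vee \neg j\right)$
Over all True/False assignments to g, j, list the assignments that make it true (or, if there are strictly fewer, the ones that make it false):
is always true.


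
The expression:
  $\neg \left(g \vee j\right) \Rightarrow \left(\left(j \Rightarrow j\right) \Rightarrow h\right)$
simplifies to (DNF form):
$g \vee h \vee j$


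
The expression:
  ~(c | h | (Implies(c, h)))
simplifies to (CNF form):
False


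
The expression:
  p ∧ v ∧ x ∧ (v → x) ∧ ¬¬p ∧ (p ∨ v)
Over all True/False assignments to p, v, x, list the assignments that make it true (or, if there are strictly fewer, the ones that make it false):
is true only for:
  p=True, v=True, x=True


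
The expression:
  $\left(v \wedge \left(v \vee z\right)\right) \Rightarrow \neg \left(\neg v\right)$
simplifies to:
$\text{True}$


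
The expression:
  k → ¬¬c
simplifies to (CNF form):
c ∨ ¬k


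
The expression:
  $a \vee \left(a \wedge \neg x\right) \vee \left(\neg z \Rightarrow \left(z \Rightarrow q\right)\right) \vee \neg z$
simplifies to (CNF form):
$\text{True}$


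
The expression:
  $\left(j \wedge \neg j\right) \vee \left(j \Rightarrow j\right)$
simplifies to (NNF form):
$\text{True}$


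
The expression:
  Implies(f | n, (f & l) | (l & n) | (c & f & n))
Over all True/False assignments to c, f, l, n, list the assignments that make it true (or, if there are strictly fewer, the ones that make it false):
is false only for:
  c=False, f=False, l=False, n=True;
  c=False, f=True, l=False, n=False;
  c=False, f=True, l=False, n=True;
  c=True, f=False, l=False, n=True;
  c=True, f=True, l=False, n=False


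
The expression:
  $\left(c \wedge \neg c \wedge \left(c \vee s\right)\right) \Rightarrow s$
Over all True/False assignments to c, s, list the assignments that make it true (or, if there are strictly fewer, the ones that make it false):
is always true.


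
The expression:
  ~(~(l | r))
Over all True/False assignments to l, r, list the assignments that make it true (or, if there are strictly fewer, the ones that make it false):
is false only for:
  l=False, r=False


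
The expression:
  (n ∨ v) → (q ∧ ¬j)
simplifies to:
(q ∧ ¬j) ∨ (¬n ∧ ¬v)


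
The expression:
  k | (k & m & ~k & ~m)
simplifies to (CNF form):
k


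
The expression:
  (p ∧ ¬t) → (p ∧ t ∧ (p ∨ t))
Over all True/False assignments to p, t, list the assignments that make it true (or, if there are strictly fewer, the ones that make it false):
is false only for:
  p=True, t=False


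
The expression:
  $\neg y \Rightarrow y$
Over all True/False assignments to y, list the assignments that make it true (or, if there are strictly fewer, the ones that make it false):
is true only for:
  y=True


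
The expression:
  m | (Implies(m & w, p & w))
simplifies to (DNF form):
True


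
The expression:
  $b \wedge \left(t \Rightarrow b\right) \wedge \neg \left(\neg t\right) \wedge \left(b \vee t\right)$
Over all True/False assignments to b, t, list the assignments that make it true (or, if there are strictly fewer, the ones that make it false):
is true only for:
  b=True, t=True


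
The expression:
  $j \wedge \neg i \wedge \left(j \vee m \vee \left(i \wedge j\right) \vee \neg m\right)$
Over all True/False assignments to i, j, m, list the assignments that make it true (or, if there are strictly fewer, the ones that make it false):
is true only for:
  i=False, j=True, m=False;
  i=False, j=True, m=True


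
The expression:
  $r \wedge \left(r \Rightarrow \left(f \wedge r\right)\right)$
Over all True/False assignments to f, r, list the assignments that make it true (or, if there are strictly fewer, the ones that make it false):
is true only for:
  f=True, r=True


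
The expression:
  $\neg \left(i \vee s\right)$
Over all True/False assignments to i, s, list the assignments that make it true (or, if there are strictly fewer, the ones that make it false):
is true only for:
  i=False, s=False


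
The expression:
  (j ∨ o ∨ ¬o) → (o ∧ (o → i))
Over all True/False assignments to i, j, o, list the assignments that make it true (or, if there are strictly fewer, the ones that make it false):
is true only for:
  i=True, j=False, o=True;
  i=True, j=True, o=True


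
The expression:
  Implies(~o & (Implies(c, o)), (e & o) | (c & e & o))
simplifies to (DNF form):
c | o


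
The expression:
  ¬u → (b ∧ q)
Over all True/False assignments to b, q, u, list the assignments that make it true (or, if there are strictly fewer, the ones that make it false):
is false only for:
  b=False, q=False, u=False;
  b=False, q=True, u=False;
  b=True, q=False, u=False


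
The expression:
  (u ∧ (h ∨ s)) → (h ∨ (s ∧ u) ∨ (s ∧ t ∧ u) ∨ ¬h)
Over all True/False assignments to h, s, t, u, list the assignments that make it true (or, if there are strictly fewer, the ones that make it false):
is always true.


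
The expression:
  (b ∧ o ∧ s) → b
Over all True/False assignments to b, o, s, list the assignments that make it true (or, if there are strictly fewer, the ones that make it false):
is always true.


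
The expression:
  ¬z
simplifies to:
¬z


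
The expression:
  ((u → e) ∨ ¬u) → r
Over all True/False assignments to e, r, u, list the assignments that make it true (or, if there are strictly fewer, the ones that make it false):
is false only for:
  e=False, r=False, u=False;
  e=True, r=False, u=False;
  e=True, r=False, u=True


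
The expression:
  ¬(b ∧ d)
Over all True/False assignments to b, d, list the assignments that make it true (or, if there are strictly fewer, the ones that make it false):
is false only for:
  b=True, d=True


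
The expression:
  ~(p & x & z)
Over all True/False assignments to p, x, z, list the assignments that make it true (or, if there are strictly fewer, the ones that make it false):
is false only for:
  p=True, x=True, z=True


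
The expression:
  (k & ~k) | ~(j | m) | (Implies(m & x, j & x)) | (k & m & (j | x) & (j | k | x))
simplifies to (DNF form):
j | k | ~m | ~x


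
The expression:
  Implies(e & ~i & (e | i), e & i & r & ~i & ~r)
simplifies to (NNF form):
i | ~e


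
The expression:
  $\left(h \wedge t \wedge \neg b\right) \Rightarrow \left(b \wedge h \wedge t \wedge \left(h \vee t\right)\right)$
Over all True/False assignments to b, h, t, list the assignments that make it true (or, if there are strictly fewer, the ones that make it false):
is false only for:
  b=False, h=True, t=True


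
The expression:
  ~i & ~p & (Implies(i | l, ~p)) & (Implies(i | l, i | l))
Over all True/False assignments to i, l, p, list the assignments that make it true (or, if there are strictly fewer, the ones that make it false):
is true only for:
  i=False, l=False, p=False;
  i=False, l=True, p=False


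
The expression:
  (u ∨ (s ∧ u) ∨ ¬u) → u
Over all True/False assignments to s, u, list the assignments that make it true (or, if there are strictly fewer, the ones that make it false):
is true only for:
  s=False, u=True;
  s=True, u=True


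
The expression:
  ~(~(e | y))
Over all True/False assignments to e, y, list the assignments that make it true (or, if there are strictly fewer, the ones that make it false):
is false only for:
  e=False, y=False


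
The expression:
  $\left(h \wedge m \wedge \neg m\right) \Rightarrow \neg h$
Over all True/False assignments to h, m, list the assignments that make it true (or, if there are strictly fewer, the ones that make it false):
is always true.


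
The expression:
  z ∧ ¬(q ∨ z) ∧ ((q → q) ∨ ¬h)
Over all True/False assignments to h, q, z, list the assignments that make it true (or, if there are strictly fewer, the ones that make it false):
is never true.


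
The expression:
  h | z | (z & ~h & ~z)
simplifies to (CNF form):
h | z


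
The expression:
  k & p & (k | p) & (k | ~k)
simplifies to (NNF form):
k & p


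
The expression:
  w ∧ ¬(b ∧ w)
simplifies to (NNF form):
w ∧ ¬b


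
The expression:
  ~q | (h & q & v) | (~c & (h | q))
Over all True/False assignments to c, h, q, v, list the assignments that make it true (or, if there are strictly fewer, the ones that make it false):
is false only for:
  c=True, h=False, q=True, v=False;
  c=True, h=False, q=True, v=True;
  c=True, h=True, q=True, v=False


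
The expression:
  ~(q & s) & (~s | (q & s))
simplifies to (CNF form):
~s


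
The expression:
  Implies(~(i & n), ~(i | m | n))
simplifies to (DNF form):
(i & n) | (~i & ~m & ~n)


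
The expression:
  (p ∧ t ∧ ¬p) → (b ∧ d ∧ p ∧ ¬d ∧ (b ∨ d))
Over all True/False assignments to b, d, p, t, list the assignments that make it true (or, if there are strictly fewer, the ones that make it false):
is always true.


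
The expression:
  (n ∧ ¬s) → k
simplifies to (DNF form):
k ∨ s ∨ ¬n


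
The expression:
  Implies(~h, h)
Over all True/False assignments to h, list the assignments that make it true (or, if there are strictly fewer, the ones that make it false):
is true only for:
  h=True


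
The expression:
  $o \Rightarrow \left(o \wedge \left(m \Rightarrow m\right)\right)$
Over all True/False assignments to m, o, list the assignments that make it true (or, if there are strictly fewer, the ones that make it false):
is always true.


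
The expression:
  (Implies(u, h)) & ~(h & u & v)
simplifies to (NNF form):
~u | (h & ~v)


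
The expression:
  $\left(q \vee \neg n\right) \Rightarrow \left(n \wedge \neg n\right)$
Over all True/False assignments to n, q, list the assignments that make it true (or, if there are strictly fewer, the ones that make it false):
is true only for:
  n=True, q=False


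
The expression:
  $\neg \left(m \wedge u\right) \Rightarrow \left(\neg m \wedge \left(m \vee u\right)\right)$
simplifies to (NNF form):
$u$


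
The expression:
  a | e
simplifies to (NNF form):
a | e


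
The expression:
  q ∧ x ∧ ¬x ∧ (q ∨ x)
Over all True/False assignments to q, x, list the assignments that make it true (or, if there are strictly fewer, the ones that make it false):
is never true.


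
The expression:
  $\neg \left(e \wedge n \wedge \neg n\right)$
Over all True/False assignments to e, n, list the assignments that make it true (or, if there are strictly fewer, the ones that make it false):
is always true.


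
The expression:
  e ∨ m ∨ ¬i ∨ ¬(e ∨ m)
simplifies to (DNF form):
True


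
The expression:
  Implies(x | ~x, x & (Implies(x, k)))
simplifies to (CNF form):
k & x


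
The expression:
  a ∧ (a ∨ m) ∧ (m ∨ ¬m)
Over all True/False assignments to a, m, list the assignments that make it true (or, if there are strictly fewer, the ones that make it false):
is true only for:
  a=True, m=False;
  a=True, m=True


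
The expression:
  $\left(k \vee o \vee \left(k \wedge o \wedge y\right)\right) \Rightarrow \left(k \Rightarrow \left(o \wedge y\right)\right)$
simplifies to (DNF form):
$\left(o \wedge y\right) \vee \neg k$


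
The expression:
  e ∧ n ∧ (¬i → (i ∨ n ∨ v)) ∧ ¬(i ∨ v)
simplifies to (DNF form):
e ∧ n ∧ ¬i ∧ ¬v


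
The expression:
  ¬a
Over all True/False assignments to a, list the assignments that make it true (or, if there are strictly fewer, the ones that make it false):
is true only for:
  a=False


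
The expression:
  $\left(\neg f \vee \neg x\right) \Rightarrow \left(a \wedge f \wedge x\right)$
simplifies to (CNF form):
$f \wedge x$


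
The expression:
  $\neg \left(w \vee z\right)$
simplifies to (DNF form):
$\neg w \wedge \neg z$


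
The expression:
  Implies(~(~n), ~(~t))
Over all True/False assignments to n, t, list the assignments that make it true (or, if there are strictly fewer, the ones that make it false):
is false only for:
  n=True, t=False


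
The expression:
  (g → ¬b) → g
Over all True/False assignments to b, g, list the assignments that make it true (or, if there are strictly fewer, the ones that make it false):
is true only for:
  b=False, g=True;
  b=True, g=True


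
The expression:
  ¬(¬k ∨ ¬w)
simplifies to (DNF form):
k ∧ w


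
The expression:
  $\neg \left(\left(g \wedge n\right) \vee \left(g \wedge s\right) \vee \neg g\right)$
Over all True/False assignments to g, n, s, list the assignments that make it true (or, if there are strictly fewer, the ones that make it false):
is true only for:
  g=True, n=False, s=False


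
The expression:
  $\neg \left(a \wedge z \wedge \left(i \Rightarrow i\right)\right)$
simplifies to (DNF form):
$\neg a \vee \neg z$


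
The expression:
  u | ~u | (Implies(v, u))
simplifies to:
True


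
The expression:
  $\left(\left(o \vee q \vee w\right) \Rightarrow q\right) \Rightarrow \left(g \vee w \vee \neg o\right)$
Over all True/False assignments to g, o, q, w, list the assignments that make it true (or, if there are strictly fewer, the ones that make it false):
is false only for:
  g=False, o=True, q=True, w=False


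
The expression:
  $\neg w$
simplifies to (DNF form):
$\neg w$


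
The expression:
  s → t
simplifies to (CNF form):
t ∨ ¬s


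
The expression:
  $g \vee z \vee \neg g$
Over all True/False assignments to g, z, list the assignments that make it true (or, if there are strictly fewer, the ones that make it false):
is always true.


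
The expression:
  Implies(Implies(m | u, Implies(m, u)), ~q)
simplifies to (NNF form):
~q | (m & ~u)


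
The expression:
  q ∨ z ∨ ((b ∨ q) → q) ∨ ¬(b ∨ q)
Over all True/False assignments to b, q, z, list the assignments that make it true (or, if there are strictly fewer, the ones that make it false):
is false only for:
  b=True, q=False, z=False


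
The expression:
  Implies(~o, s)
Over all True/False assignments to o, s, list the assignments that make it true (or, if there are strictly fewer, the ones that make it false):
is false only for:
  o=False, s=False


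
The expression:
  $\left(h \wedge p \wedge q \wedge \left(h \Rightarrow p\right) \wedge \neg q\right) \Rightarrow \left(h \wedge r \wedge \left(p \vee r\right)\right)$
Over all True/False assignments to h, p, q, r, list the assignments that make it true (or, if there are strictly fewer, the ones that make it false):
is always true.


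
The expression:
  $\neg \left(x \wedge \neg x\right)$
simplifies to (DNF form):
$\text{True}$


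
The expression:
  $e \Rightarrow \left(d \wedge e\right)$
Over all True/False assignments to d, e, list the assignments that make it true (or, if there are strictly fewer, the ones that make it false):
is false only for:
  d=False, e=True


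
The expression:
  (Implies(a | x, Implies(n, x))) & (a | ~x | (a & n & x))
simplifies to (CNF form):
(a | ~x) & (x | ~a | ~n)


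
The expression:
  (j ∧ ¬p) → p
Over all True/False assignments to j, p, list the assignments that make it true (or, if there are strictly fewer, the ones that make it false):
is false only for:
  j=True, p=False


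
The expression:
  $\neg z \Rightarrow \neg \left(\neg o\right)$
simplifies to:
$o \vee z$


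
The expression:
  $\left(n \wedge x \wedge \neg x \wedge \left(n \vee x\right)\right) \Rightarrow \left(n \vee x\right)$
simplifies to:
$\text{True}$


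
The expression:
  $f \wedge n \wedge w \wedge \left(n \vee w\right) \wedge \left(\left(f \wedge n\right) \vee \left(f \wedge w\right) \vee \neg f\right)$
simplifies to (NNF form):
$f \wedge n \wedge w$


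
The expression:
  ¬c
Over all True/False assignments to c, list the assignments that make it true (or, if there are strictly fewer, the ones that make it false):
is true only for:
  c=False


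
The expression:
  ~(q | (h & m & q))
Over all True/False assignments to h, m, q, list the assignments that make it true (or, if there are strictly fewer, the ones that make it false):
is true only for:
  h=False, m=False, q=False;
  h=False, m=True, q=False;
  h=True, m=False, q=False;
  h=True, m=True, q=False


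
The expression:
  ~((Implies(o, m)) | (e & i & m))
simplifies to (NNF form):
o & ~m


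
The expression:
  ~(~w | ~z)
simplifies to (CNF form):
w & z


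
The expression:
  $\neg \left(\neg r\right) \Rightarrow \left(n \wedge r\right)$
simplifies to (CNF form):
$n \vee \neg r$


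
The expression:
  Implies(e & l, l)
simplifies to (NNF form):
True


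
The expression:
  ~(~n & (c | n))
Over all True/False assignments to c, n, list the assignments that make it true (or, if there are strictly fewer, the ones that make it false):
is false only for:
  c=True, n=False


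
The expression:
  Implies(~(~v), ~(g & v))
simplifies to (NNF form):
~g | ~v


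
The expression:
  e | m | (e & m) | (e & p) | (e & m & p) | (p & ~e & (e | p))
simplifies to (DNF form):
e | m | p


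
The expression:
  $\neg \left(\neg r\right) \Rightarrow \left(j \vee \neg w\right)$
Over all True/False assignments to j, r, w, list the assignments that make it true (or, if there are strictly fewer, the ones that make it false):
is false only for:
  j=False, r=True, w=True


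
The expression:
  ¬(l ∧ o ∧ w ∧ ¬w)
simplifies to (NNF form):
True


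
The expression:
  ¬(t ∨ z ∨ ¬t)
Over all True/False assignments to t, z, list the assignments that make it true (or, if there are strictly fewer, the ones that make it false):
is never true.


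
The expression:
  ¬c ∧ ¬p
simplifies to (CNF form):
¬c ∧ ¬p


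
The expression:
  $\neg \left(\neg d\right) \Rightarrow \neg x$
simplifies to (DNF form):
$\neg d \vee \neg x$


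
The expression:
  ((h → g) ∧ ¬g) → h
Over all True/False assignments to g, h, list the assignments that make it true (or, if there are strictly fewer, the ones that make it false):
is false only for:
  g=False, h=False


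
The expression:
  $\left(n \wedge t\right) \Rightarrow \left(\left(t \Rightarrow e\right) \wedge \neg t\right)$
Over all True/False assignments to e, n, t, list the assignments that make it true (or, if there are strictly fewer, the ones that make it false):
is false only for:
  e=False, n=True, t=True;
  e=True, n=True, t=True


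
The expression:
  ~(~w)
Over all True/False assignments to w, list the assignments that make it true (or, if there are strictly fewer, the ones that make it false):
is true only for:
  w=True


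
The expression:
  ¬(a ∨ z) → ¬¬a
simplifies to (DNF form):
a ∨ z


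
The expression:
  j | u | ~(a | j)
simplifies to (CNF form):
j | u | ~a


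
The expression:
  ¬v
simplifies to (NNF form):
¬v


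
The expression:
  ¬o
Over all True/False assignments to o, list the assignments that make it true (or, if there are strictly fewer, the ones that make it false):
is true only for:
  o=False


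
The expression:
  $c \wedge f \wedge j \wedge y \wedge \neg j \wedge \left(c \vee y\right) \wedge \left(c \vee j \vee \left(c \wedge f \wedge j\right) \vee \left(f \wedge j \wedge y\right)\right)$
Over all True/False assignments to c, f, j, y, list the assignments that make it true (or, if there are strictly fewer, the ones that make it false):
is never true.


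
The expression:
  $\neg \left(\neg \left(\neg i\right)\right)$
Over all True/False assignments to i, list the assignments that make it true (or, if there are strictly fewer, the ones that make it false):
is true only for:
  i=False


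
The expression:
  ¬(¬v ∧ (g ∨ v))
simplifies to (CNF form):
v ∨ ¬g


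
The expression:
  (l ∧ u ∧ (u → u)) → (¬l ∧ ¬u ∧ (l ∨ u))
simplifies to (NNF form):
¬l ∨ ¬u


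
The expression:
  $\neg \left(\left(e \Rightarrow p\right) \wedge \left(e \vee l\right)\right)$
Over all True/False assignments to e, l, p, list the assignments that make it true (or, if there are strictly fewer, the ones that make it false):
is true only for:
  e=False, l=False, p=False;
  e=False, l=False, p=True;
  e=True, l=False, p=False;
  e=True, l=True, p=False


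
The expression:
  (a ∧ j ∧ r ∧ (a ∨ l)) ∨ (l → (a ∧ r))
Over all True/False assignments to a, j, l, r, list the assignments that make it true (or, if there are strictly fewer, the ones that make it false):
is false only for:
  a=False, j=False, l=True, r=False;
  a=False, j=False, l=True, r=True;
  a=False, j=True, l=True, r=False;
  a=False, j=True, l=True, r=True;
  a=True, j=False, l=True, r=False;
  a=True, j=True, l=True, r=False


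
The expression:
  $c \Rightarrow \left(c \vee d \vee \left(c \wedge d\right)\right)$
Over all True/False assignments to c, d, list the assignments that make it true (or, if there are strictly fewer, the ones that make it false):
is always true.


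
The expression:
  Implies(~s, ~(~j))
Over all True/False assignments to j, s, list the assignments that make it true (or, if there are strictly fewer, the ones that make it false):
is false only for:
  j=False, s=False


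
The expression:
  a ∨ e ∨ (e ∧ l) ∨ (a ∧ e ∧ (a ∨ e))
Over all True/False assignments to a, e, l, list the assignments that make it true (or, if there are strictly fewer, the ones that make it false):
is false only for:
  a=False, e=False, l=False;
  a=False, e=False, l=True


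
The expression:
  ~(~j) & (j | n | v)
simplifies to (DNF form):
j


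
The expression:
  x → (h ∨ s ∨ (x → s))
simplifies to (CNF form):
h ∨ s ∨ ¬x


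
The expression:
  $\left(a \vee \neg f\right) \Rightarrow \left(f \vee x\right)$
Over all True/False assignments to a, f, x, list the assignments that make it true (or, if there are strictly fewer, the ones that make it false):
is false only for:
  a=False, f=False, x=False;
  a=True, f=False, x=False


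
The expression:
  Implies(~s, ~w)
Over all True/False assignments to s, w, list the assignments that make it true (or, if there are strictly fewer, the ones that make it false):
is false only for:
  s=False, w=True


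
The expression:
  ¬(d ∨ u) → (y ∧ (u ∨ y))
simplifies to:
d ∨ u ∨ y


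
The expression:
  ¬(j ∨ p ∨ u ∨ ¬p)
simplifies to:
False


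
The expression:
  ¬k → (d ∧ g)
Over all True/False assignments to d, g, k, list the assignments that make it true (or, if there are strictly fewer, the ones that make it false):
is false only for:
  d=False, g=False, k=False;
  d=False, g=True, k=False;
  d=True, g=False, k=False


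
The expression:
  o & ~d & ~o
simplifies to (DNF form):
False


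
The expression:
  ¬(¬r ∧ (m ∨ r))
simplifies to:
r ∨ ¬m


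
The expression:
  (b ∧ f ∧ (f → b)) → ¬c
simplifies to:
¬b ∨ ¬c ∨ ¬f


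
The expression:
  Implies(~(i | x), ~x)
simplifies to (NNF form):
True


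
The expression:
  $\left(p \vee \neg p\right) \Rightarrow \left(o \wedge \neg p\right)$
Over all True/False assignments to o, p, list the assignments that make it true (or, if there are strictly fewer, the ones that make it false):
is true only for:
  o=True, p=False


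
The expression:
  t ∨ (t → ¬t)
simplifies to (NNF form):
True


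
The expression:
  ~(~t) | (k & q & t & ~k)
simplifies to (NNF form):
t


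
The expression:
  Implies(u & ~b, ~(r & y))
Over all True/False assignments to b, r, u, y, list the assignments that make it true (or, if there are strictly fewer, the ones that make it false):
is false only for:
  b=False, r=True, u=True, y=True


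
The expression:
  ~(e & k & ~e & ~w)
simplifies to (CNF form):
True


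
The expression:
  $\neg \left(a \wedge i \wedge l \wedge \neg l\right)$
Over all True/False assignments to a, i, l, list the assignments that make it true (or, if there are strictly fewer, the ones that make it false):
is always true.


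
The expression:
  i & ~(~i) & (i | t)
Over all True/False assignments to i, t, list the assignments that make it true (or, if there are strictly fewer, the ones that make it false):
is true only for:
  i=True, t=False;
  i=True, t=True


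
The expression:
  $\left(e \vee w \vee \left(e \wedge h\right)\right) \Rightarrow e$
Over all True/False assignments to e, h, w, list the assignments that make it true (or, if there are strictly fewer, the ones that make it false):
is false only for:
  e=False, h=False, w=True;
  e=False, h=True, w=True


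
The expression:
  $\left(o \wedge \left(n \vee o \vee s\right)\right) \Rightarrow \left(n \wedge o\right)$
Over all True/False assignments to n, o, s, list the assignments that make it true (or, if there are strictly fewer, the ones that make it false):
is false only for:
  n=False, o=True, s=False;
  n=False, o=True, s=True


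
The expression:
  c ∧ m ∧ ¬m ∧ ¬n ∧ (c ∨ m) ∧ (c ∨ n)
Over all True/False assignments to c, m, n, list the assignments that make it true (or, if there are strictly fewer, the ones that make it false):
is never true.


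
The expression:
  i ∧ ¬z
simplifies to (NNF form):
i ∧ ¬z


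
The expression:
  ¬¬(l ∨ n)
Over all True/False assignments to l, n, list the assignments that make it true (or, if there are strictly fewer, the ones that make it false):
is false only for:
  l=False, n=False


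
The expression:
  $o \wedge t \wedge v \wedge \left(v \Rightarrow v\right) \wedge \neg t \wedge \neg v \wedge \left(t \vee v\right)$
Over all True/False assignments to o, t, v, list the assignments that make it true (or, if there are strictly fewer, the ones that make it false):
is never true.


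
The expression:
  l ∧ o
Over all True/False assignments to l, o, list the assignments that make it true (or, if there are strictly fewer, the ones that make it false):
is true only for:
  l=True, o=True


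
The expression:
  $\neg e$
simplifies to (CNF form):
$\neg e$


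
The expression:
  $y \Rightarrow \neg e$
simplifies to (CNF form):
$\neg e \vee \neg y$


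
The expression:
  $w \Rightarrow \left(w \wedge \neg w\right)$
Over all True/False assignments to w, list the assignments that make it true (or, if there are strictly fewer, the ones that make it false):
is true only for:
  w=False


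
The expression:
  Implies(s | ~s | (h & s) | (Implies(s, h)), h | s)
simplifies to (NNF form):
h | s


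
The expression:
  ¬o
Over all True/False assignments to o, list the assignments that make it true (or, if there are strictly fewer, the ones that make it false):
is true only for:
  o=False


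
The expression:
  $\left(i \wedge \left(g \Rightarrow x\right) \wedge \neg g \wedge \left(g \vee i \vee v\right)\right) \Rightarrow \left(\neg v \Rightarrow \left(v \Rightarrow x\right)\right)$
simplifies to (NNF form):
$\text{True}$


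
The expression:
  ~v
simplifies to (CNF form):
~v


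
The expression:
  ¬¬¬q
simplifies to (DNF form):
¬q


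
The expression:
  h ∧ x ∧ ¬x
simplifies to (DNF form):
False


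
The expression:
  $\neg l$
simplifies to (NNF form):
$\neg l$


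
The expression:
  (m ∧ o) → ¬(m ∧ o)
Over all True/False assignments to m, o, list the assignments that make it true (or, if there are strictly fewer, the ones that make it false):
is false only for:
  m=True, o=True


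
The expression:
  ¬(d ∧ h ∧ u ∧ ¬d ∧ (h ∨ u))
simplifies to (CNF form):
True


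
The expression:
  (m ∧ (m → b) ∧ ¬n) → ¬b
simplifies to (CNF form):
n ∨ ¬b ∨ ¬m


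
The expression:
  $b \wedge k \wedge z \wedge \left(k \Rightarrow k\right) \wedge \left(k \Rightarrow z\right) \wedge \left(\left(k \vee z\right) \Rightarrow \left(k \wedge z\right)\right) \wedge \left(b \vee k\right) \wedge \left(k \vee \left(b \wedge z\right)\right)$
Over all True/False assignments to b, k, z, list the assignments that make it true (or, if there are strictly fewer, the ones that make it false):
is true only for:
  b=True, k=True, z=True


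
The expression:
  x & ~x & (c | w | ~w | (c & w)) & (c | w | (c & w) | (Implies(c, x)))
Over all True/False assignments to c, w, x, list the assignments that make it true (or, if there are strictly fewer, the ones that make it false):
is never true.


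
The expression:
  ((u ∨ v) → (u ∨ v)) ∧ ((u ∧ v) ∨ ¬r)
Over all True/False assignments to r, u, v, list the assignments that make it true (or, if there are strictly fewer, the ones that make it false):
is false only for:
  r=True, u=False, v=False;
  r=True, u=False, v=True;
  r=True, u=True, v=False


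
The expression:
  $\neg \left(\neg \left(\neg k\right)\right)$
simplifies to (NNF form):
$\neg k$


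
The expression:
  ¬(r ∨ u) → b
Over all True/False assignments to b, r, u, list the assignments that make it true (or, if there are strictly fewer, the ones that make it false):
is false only for:
  b=False, r=False, u=False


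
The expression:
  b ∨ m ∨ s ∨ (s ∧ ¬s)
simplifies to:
b ∨ m ∨ s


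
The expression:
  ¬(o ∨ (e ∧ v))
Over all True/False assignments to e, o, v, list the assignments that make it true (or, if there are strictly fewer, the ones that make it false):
is true only for:
  e=False, o=False, v=False;
  e=False, o=False, v=True;
  e=True, o=False, v=False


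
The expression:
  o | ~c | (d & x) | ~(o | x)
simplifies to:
d | o | ~c | ~x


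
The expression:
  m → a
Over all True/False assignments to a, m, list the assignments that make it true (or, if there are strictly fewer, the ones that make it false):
is false only for:
  a=False, m=True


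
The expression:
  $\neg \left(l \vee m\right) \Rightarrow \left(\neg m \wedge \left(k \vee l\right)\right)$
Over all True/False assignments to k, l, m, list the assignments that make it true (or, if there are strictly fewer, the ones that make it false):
is false only for:
  k=False, l=False, m=False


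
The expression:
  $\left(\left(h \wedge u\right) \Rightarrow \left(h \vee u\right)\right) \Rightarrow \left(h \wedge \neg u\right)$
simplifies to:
$h \wedge \neg u$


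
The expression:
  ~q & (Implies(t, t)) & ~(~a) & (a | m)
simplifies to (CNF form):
a & ~q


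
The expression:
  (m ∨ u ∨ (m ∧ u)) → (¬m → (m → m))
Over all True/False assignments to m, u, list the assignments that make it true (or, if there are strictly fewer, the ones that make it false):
is always true.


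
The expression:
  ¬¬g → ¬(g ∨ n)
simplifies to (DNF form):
¬g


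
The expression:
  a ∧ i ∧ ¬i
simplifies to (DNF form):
False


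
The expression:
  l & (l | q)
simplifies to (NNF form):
l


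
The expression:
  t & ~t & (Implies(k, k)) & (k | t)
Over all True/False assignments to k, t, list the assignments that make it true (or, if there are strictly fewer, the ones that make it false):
is never true.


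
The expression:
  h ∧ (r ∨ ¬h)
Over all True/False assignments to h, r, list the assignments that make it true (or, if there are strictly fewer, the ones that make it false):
is true only for:
  h=True, r=True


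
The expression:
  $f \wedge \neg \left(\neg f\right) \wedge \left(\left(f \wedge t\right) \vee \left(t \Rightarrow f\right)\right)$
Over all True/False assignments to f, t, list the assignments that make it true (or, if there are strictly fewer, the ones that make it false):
is true only for:
  f=True, t=False;
  f=True, t=True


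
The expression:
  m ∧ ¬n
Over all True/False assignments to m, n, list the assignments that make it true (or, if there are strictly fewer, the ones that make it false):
is true only for:
  m=True, n=False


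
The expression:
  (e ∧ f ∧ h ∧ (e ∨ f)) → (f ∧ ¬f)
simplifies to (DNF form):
¬e ∨ ¬f ∨ ¬h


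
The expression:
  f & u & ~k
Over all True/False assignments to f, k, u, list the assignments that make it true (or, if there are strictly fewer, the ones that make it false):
is true only for:
  f=True, k=False, u=True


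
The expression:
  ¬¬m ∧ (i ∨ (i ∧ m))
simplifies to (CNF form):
i ∧ m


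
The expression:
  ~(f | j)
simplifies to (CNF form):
~f & ~j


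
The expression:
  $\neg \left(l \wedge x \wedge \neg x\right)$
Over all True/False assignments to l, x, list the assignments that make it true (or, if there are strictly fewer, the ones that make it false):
is always true.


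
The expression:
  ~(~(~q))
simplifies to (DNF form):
~q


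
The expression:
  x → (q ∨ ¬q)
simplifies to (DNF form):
True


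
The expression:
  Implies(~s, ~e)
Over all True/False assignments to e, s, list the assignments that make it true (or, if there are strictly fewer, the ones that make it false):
is false only for:
  e=True, s=False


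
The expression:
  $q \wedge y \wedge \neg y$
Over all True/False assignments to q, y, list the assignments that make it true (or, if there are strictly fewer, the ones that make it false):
is never true.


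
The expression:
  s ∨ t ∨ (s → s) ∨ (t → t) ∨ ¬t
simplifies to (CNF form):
True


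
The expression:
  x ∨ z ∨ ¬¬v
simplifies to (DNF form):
v ∨ x ∨ z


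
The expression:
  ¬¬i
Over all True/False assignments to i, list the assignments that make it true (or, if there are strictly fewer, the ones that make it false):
is true only for:
  i=True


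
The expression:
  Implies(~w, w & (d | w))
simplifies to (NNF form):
w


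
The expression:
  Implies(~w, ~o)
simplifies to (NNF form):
w | ~o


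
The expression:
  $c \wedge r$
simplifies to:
$c \wedge r$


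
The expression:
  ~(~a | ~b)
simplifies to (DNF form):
a & b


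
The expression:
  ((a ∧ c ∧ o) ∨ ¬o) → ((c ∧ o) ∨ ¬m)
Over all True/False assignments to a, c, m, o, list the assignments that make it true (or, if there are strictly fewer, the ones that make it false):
is false only for:
  a=False, c=False, m=True, o=False;
  a=False, c=True, m=True, o=False;
  a=True, c=False, m=True, o=False;
  a=True, c=True, m=True, o=False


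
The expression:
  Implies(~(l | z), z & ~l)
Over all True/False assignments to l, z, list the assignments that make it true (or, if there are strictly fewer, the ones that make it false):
is false only for:
  l=False, z=False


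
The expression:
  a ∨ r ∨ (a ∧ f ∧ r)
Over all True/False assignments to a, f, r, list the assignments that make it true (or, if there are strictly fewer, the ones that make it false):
is false only for:
  a=False, f=False, r=False;
  a=False, f=True, r=False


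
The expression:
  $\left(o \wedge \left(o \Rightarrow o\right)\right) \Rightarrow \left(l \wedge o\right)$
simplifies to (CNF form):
$l \vee \neg o$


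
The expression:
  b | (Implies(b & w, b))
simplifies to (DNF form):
True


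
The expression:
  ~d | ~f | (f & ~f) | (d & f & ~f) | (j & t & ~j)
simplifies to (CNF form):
~d | ~f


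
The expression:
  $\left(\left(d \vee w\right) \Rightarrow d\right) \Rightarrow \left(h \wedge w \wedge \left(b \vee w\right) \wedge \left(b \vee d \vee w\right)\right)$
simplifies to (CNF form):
$w \wedge \left(h \vee \neg d\right)$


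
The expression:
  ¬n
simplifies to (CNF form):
¬n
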